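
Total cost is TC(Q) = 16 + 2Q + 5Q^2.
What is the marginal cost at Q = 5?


MC = dTC/dQ = 2 + 2*5*Q
At Q = 5:
MC = 2 + 10*5
MC = 2 + 50 = 52

52


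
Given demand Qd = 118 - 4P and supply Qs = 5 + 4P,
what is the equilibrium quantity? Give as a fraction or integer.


First find equilibrium price:
118 - 4P = 5 + 4P
P* = 113/8 = 113/8
Then substitute into demand:
Q* = 118 - 4 * 113/8 = 123/2

123/2


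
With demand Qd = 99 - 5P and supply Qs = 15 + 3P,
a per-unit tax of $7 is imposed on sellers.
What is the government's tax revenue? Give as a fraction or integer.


With tax on sellers, new supply: Qs' = 15 + 3(P - 7)
= 3P - 6
New equilibrium quantity:
Q_new = 267/8
Tax revenue = tax * Q_new = 7 * 267/8 = 1869/8

1869/8


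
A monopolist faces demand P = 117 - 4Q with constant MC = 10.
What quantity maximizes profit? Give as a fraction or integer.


TR = P*Q = (117 - 4Q)Q = 117Q - 4Q^2
MR = dTR/dQ = 117 - 8Q
Set MR = MC:
117 - 8Q = 10
107 = 8Q
Q* = 107/8 = 107/8

107/8


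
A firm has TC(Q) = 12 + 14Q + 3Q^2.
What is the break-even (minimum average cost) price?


AC(Q) = 12/Q + 14 + 3Q
To minimize: dAC/dQ = -12/Q^2 + 3 = 0
Q^2 = 12/3 = 4
Q* = 2
Min AC = 12/2 + 14 + 3*2
Min AC = 6 + 14 + 6 = 26

26


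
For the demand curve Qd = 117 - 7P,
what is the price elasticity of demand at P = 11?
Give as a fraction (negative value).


dQ/dP = -7
At P = 11: Q = 117 - 7*11 = 40
E = (dQ/dP)(P/Q) = (-7)(11/40) = -77/40

-77/40


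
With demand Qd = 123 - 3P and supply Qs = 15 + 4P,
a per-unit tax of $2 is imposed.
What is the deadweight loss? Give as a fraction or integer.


Pre-tax equilibrium quantity: Q* = 537/7
Post-tax equilibrium quantity: Q_tax = 513/7
Reduction in quantity: Q* - Q_tax = 24/7
DWL = (1/2) * tax * (Q* - Q_tax)
DWL = (1/2) * 2 * 24/7 = 24/7

24/7


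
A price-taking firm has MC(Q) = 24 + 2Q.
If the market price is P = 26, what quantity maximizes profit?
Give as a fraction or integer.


In perfect competition, profit is maximized where P = MC.
26 = 24 + 2Q
2 = 2Q
Q* = 2/2 = 1

1


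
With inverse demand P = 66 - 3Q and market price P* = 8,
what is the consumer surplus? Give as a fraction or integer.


Maximum willingness to pay (at Q=0): P_max = 66
Quantity demanded at P* = 8:
Q* = (66 - 8)/3 = 58/3
CS = (1/2) * Q* * (P_max - P*)
CS = (1/2) * 58/3 * (66 - 8)
CS = (1/2) * 58/3 * 58 = 1682/3

1682/3


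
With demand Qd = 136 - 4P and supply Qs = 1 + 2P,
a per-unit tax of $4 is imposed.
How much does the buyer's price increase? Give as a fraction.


With a per-unit tax, the buyer's price increase depends on relative slopes.
Supply slope: d = 2, Demand slope: b = 4
Buyer's price increase = d * tax / (b + d)
= 2 * 4 / (4 + 2)
= 8 / 6 = 4/3

4/3


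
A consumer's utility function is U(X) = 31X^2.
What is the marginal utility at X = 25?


MU = dU/dX = 31*2*X^(2-1)
MU = 62*X^1
At X = 25:
MU = 62 * 25^1
MU = 62 * 25 = 1550

1550


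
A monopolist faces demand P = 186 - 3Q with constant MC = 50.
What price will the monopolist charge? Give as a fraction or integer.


MR = 186 - 6Q
Set MR = MC: 186 - 6Q = 50
Q* = 68/3
Substitute into demand:
P* = 186 - 3*68/3 = 118

118


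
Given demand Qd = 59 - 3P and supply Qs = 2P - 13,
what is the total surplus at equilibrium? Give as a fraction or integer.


Find equilibrium: 59 - 3P = 2P - 13
59 + 13 = 5P
P* = 72/5 = 72/5
Q* = 2*72/5 - 13 = 79/5
Inverse demand: P = 59/3 - Q/3, so P_max = 59/3
Inverse supply: P = 13/2 + Q/2, so P_min = 13/2
CS = (1/2) * 79/5 * (59/3 - 72/5) = 6241/150
PS = (1/2) * 79/5 * (72/5 - 13/2) = 6241/100
TS = CS + PS = 6241/150 + 6241/100 = 6241/60

6241/60


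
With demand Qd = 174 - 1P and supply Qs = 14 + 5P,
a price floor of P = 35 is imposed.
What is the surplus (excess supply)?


At P = 35:
Qd = 174 - 1*35 = 139
Qs = 14 + 5*35 = 189
Surplus = Qs - Qd = 189 - 139 = 50

50


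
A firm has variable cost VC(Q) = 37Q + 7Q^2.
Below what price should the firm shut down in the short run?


AVC(Q) = VC(Q)/Q = 37 + 7Q
AVC is increasing in Q, so minimum AVC is at Q -> 0+.
Min AVC = 37
The firm should shut down if P < 37.

37


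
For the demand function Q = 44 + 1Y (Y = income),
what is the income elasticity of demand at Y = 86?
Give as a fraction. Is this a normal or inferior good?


dQ/dY = 1
At Y = 86: Q = 44 + 1*86 = 130
Ey = (dQ/dY)(Y/Q) = 1 * 86 / 130 = 43/65
Since Ey > 0, this is a normal good.

43/65 (normal good)


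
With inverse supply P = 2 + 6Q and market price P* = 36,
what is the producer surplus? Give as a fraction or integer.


Minimum supply price (at Q=0): P_min = 2
Quantity supplied at P* = 36:
Q* = (36 - 2)/6 = 17/3
PS = (1/2) * Q* * (P* - P_min)
PS = (1/2) * 17/3 * (36 - 2)
PS = (1/2) * 17/3 * 34 = 289/3

289/3


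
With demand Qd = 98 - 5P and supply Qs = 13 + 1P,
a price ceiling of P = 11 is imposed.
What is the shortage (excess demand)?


At P = 11:
Qd = 98 - 5*11 = 43
Qs = 13 + 1*11 = 24
Shortage = Qd - Qs = 43 - 24 = 19

19


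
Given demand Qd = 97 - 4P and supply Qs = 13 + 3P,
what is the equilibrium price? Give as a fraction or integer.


At equilibrium, Qd = Qs.
97 - 4P = 13 + 3P
97 - 13 = 4P + 3P
84 = 7P
P* = 84/7 = 12

12


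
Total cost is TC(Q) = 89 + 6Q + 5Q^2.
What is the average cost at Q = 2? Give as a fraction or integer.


TC(2) = 89 + 6*2 + 5*2^2
TC(2) = 89 + 12 + 20 = 121
AC = TC/Q = 121/2 = 121/2

121/2


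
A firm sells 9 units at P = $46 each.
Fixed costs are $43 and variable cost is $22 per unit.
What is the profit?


Total Revenue = P * Q = 46 * 9 = $414
Total Cost = FC + VC*Q = 43 + 22*9 = $241
Profit = TR - TC = 414 - 241 = $173

$173


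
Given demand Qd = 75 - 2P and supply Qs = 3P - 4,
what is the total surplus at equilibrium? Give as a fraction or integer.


Find equilibrium: 75 - 2P = 3P - 4
75 + 4 = 5P
P* = 79/5 = 79/5
Q* = 3*79/5 - 4 = 217/5
Inverse demand: P = 75/2 - Q/2, so P_max = 75/2
Inverse supply: P = 4/3 + Q/3, so P_min = 4/3
CS = (1/2) * 217/5 * (75/2 - 79/5) = 47089/100
PS = (1/2) * 217/5 * (79/5 - 4/3) = 47089/150
TS = CS + PS = 47089/100 + 47089/150 = 47089/60

47089/60


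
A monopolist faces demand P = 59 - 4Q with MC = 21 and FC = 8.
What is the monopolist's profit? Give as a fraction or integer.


MR = MC: 59 - 8Q = 21
Q* = 19/4
P* = 59 - 4*19/4 = 40
Profit = (P* - MC)*Q* - FC
= (40 - 21)*19/4 - 8
= 19*19/4 - 8
= 361/4 - 8 = 329/4

329/4


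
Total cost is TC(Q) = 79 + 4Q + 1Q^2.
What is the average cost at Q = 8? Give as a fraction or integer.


TC(8) = 79 + 4*8 + 1*8^2
TC(8) = 79 + 32 + 64 = 175
AC = TC/Q = 175/8 = 175/8

175/8


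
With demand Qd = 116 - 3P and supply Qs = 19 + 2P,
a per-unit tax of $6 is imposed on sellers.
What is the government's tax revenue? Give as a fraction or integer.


With tax on sellers, new supply: Qs' = 19 + 2(P - 6)
= 7 + 2P
New equilibrium quantity:
Q_new = 253/5
Tax revenue = tax * Q_new = 6 * 253/5 = 1518/5

1518/5


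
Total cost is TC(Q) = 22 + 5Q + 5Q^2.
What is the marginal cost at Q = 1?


MC = dTC/dQ = 5 + 2*5*Q
At Q = 1:
MC = 5 + 10*1
MC = 5 + 10 = 15

15


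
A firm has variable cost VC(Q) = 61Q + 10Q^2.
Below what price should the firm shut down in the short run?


AVC(Q) = VC(Q)/Q = 61 + 10Q
AVC is increasing in Q, so minimum AVC is at Q -> 0+.
Min AVC = 61
The firm should shut down if P < 61.

61


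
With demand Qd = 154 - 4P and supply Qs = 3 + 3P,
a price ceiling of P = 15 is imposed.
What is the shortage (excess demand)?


At P = 15:
Qd = 154 - 4*15 = 94
Qs = 3 + 3*15 = 48
Shortage = Qd - Qs = 94 - 48 = 46

46


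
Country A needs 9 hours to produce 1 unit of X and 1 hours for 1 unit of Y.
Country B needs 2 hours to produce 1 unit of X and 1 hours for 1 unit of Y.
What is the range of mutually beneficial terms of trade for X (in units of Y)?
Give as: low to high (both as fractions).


Opportunity cost of X for Country A = hours_X / hours_Y = 9/1 = 9 units of Y
Opportunity cost of X for Country B = hours_X / hours_Y = 2/1 = 2 units of Y
Terms of trade must be between the two opportunity costs.
Range: 2 to 9

2 to 9


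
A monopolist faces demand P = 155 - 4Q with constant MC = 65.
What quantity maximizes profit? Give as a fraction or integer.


TR = P*Q = (155 - 4Q)Q = 155Q - 4Q^2
MR = dTR/dQ = 155 - 8Q
Set MR = MC:
155 - 8Q = 65
90 = 8Q
Q* = 90/8 = 45/4

45/4


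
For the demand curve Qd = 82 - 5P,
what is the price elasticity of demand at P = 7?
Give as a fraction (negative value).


dQ/dP = -5
At P = 7: Q = 82 - 5*7 = 47
E = (dQ/dP)(P/Q) = (-5)(7/47) = -35/47

-35/47


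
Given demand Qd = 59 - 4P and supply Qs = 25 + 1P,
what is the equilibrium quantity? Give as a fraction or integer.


First find equilibrium price:
59 - 4P = 25 + 1P
P* = 34/5 = 34/5
Then substitute into demand:
Q* = 59 - 4 * 34/5 = 159/5

159/5


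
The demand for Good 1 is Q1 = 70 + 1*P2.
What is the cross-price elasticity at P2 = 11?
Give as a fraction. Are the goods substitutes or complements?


dQ1/dP2 = 1
At P2 = 11: Q1 = 70 + 1*11 = 81
Exy = (dQ1/dP2)(P2/Q1) = 1 * 11 / 81 = 11/81
Since Exy > 0, the goods are substitutes.

11/81 (substitutes)


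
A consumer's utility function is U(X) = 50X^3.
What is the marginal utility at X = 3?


MU = dU/dX = 50*3*X^(3-1)
MU = 150*X^2
At X = 3:
MU = 150 * 3^2
MU = 150 * 9 = 1350

1350


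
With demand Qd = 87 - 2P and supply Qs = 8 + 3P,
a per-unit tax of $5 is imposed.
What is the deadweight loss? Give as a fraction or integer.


Pre-tax equilibrium quantity: Q* = 277/5
Post-tax equilibrium quantity: Q_tax = 247/5
Reduction in quantity: Q* - Q_tax = 6
DWL = (1/2) * tax * (Q* - Q_tax)
DWL = (1/2) * 5 * 6 = 15

15


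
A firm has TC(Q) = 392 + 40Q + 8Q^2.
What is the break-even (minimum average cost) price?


AC(Q) = 392/Q + 40 + 8Q
To minimize: dAC/dQ = -392/Q^2 + 8 = 0
Q^2 = 392/8 = 49
Q* = 7
Min AC = 392/7 + 40 + 8*7
Min AC = 56 + 40 + 56 = 152

152


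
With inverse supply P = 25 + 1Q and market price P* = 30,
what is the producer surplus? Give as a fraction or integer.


Minimum supply price (at Q=0): P_min = 25
Quantity supplied at P* = 30:
Q* = (30 - 25)/1 = 5
PS = (1/2) * Q* * (P* - P_min)
PS = (1/2) * 5 * (30 - 25)
PS = (1/2) * 5 * 5 = 25/2

25/2


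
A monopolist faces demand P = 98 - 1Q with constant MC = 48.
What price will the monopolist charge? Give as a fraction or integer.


MR = 98 - 2Q
Set MR = MC: 98 - 2Q = 48
Q* = 25
Substitute into demand:
P* = 98 - 1*25 = 73

73


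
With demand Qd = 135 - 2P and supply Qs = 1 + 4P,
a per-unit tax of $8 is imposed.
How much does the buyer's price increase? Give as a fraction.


With a per-unit tax, the buyer's price increase depends on relative slopes.
Supply slope: d = 4, Demand slope: b = 2
Buyer's price increase = d * tax / (b + d)
= 4 * 8 / (2 + 4)
= 32 / 6 = 16/3

16/3


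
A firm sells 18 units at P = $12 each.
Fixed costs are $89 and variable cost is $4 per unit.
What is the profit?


Total Revenue = P * Q = 12 * 18 = $216
Total Cost = FC + VC*Q = 89 + 4*18 = $161
Profit = TR - TC = 216 - 161 = $55

$55


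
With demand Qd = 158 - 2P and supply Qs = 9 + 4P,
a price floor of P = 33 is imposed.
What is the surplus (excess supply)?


At P = 33:
Qd = 158 - 2*33 = 92
Qs = 9 + 4*33 = 141
Surplus = Qs - Qd = 141 - 92 = 49

49


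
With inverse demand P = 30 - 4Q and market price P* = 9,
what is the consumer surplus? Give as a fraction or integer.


Maximum willingness to pay (at Q=0): P_max = 30
Quantity demanded at P* = 9:
Q* = (30 - 9)/4 = 21/4
CS = (1/2) * Q* * (P_max - P*)
CS = (1/2) * 21/4 * (30 - 9)
CS = (1/2) * 21/4 * 21 = 441/8

441/8


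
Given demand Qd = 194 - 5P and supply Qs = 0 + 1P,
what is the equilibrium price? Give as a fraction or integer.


At equilibrium, Qd = Qs.
194 - 5P = 0 + 1P
194 - 0 = 5P + 1P
194 = 6P
P* = 194/6 = 97/3

97/3


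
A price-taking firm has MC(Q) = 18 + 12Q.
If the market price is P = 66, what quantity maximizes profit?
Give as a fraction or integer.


In perfect competition, profit is maximized where P = MC.
66 = 18 + 12Q
48 = 12Q
Q* = 48/12 = 4

4


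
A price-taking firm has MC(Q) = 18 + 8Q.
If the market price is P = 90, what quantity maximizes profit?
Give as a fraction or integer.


In perfect competition, profit is maximized where P = MC.
90 = 18 + 8Q
72 = 8Q
Q* = 72/8 = 9

9


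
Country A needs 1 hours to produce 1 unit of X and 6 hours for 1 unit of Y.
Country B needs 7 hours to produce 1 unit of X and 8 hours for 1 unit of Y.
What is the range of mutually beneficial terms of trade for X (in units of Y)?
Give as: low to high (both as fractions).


Opportunity cost of X for Country A = hours_X / hours_Y = 1/6 = 1/6 units of Y
Opportunity cost of X for Country B = hours_X / hours_Y = 7/8 = 7/8 units of Y
Terms of trade must be between the two opportunity costs.
Range: 1/6 to 7/8

1/6 to 7/8


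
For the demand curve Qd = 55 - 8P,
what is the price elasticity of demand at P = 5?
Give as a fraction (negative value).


dQ/dP = -8
At P = 5: Q = 55 - 8*5 = 15
E = (dQ/dP)(P/Q) = (-8)(5/15) = -8/3

-8/3


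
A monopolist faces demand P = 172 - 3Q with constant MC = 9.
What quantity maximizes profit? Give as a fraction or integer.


TR = P*Q = (172 - 3Q)Q = 172Q - 3Q^2
MR = dTR/dQ = 172 - 6Q
Set MR = MC:
172 - 6Q = 9
163 = 6Q
Q* = 163/6 = 163/6

163/6


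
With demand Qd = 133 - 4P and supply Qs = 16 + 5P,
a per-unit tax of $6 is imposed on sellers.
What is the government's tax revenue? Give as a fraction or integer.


With tax on sellers, new supply: Qs' = 16 + 5(P - 6)
= 5P - 14
New equilibrium quantity:
Q_new = 203/3
Tax revenue = tax * Q_new = 6 * 203/3 = 406

406


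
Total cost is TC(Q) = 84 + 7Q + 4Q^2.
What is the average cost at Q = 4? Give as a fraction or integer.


TC(4) = 84 + 7*4 + 4*4^2
TC(4) = 84 + 28 + 64 = 176
AC = TC/Q = 176/4 = 44

44


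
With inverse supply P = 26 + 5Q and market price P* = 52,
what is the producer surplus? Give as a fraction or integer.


Minimum supply price (at Q=0): P_min = 26
Quantity supplied at P* = 52:
Q* = (52 - 26)/5 = 26/5
PS = (1/2) * Q* * (P* - P_min)
PS = (1/2) * 26/5 * (52 - 26)
PS = (1/2) * 26/5 * 26 = 338/5

338/5


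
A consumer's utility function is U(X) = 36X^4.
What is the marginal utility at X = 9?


MU = dU/dX = 36*4*X^(4-1)
MU = 144*X^3
At X = 9:
MU = 144 * 9^3
MU = 144 * 729 = 104976

104976


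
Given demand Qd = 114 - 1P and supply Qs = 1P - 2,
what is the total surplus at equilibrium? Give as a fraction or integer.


Find equilibrium: 114 - 1P = 1P - 2
114 + 2 = 2P
P* = 116/2 = 58
Q* = 1*58 - 2 = 56
Inverse demand: P = 114 - Q/1, so P_max = 114
Inverse supply: P = 2 + Q/1, so P_min = 2
CS = (1/2) * 56 * (114 - 58) = 1568
PS = (1/2) * 56 * (58 - 2) = 1568
TS = CS + PS = 1568 + 1568 = 3136

3136


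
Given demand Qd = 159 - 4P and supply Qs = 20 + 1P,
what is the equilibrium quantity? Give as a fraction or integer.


First find equilibrium price:
159 - 4P = 20 + 1P
P* = 139/5 = 139/5
Then substitute into demand:
Q* = 159 - 4 * 139/5 = 239/5

239/5


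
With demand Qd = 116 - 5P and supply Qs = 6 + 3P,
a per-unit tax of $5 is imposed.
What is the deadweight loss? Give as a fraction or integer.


Pre-tax equilibrium quantity: Q* = 189/4
Post-tax equilibrium quantity: Q_tax = 303/8
Reduction in quantity: Q* - Q_tax = 75/8
DWL = (1/2) * tax * (Q* - Q_tax)
DWL = (1/2) * 5 * 75/8 = 375/16

375/16


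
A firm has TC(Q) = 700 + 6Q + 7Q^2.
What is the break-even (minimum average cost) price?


AC(Q) = 700/Q + 6 + 7Q
To minimize: dAC/dQ = -700/Q^2 + 7 = 0
Q^2 = 700/7 = 100
Q* = 10
Min AC = 700/10 + 6 + 7*10
Min AC = 70 + 6 + 70 = 146

146


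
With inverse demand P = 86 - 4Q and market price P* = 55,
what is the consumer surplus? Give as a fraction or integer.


Maximum willingness to pay (at Q=0): P_max = 86
Quantity demanded at P* = 55:
Q* = (86 - 55)/4 = 31/4
CS = (1/2) * Q* * (P_max - P*)
CS = (1/2) * 31/4 * (86 - 55)
CS = (1/2) * 31/4 * 31 = 961/8

961/8


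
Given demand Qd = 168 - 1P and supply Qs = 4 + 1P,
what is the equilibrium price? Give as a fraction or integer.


At equilibrium, Qd = Qs.
168 - 1P = 4 + 1P
168 - 4 = 1P + 1P
164 = 2P
P* = 164/2 = 82

82


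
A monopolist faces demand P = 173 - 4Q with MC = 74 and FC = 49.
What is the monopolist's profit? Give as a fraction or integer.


MR = MC: 173 - 8Q = 74
Q* = 99/8
P* = 173 - 4*99/8 = 247/2
Profit = (P* - MC)*Q* - FC
= (247/2 - 74)*99/8 - 49
= 99/2*99/8 - 49
= 9801/16 - 49 = 9017/16

9017/16


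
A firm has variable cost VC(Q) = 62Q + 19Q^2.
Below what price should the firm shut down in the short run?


AVC(Q) = VC(Q)/Q = 62 + 19Q
AVC is increasing in Q, so minimum AVC is at Q -> 0+.
Min AVC = 62
The firm should shut down if P < 62.

62


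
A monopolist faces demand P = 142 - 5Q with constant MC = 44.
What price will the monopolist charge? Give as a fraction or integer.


MR = 142 - 10Q
Set MR = MC: 142 - 10Q = 44
Q* = 49/5
Substitute into demand:
P* = 142 - 5*49/5 = 93

93


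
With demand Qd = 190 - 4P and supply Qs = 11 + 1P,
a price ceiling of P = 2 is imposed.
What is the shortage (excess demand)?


At P = 2:
Qd = 190 - 4*2 = 182
Qs = 11 + 1*2 = 13
Shortage = Qd - Qs = 182 - 13 = 169

169


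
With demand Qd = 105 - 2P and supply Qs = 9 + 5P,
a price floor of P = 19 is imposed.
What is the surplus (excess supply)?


At P = 19:
Qd = 105 - 2*19 = 67
Qs = 9 + 5*19 = 104
Surplus = Qs - Qd = 104 - 67 = 37

37


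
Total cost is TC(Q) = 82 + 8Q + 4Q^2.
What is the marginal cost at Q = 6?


MC = dTC/dQ = 8 + 2*4*Q
At Q = 6:
MC = 8 + 8*6
MC = 8 + 48 = 56

56


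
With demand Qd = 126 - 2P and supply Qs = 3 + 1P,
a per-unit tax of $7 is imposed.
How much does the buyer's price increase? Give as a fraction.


With a per-unit tax, the buyer's price increase depends on relative slopes.
Supply slope: d = 1, Demand slope: b = 2
Buyer's price increase = d * tax / (b + d)
= 1 * 7 / (2 + 1)
= 7 / 3 = 7/3

7/3


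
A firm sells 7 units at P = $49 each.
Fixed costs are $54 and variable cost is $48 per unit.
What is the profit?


Total Revenue = P * Q = 49 * 7 = $343
Total Cost = FC + VC*Q = 54 + 48*7 = $390
Profit = TR - TC = 343 - 390 = $-47

$-47


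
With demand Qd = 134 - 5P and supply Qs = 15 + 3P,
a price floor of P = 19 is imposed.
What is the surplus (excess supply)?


At P = 19:
Qd = 134 - 5*19 = 39
Qs = 15 + 3*19 = 72
Surplus = Qs - Qd = 72 - 39 = 33

33


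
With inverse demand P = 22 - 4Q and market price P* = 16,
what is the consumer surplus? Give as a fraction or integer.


Maximum willingness to pay (at Q=0): P_max = 22
Quantity demanded at P* = 16:
Q* = (22 - 16)/4 = 3/2
CS = (1/2) * Q* * (P_max - P*)
CS = (1/2) * 3/2 * (22 - 16)
CS = (1/2) * 3/2 * 6 = 9/2

9/2


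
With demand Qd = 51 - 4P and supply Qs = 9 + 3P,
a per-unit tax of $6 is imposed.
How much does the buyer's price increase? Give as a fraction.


With a per-unit tax, the buyer's price increase depends on relative slopes.
Supply slope: d = 3, Demand slope: b = 4
Buyer's price increase = d * tax / (b + d)
= 3 * 6 / (4 + 3)
= 18 / 7 = 18/7

18/7


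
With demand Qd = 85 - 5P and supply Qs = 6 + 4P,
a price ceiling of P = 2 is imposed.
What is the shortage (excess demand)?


At P = 2:
Qd = 85 - 5*2 = 75
Qs = 6 + 4*2 = 14
Shortage = Qd - Qs = 75 - 14 = 61

61


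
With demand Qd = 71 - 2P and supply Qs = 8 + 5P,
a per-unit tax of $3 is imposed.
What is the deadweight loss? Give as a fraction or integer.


Pre-tax equilibrium quantity: Q* = 53
Post-tax equilibrium quantity: Q_tax = 341/7
Reduction in quantity: Q* - Q_tax = 30/7
DWL = (1/2) * tax * (Q* - Q_tax)
DWL = (1/2) * 3 * 30/7 = 45/7

45/7


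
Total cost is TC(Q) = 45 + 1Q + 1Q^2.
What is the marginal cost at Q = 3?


MC = dTC/dQ = 1 + 2*1*Q
At Q = 3:
MC = 1 + 2*3
MC = 1 + 6 = 7

7


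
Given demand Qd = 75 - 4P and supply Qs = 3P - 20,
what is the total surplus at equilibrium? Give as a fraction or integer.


Find equilibrium: 75 - 4P = 3P - 20
75 + 20 = 7P
P* = 95/7 = 95/7
Q* = 3*95/7 - 20 = 145/7
Inverse demand: P = 75/4 - Q/4, so P_max = 75/4
Inverse supply: P = 20/3 + Q/3, so P_min = 20/3
CS = (1/2) * 145/7 * (75/4 - 95/7) = 21025/392
PS = (1/2) * 145/7 * (95/7 - 20/3) = 21025/294
TS = CS + PS = 21025/392 + 21025/294 = 21025/168

21025/168


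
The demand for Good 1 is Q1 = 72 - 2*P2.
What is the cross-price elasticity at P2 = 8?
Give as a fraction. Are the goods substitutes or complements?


dQ1/dP2 = -2
At P2 = 8: Q1 = 72 - 2*8 = 56
Exy = (dQ1/dP2)(P2/Q1) = -2 * 8 / 56 = -2/7
Since Exy < 0, the goods are complements.

-2/7 (complements)


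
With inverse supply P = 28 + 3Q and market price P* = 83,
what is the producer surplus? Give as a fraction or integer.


Minimum supply price (at Q=0): P_min = 28
Quantity supplied at P* = 83:
Q* = (83 - 28)/3 = 55/3
PS = (1/2) * Q* * (P* - P_min)
PS = (1/2) * 55/3 * (83 - 28)
PS = (1/2) * 55/3 * 55 = 3025/6

3025/6


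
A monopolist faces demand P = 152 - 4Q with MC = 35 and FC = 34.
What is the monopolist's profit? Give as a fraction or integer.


MR = MC: 152 - 8Q = 35
Q* = 117/8
P* = 152 - 4*117/8 = 187/2
Profit = (P* - MC)*Q* - FC
= (187/2 - 35)*117/8 - 34
= 117/2*117/8 - 34
= 13689/16 - 34 = 13145/16

13145/16


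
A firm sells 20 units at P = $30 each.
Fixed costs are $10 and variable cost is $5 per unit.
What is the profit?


Total Revenue = P * Q = 30 * 20 = $600
Total Cost = FC + VC*Q = 10 + 5*20 = $110
Profit = TR - TC = 600 - 110 = $490

$490


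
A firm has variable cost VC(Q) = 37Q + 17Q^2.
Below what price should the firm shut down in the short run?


AVC(Q) = VC(Q)/Q = 37 + 17Q
AVC is increasing in Q, so minimum AVC is at Q -> 0+.
Min AVC = 37
The firm should shut down if P < 37.

37


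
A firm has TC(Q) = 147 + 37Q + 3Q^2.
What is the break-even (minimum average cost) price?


AC(Q) = 147/Q + 37 + 3Q
To minimize: dAC/dQ = -147/Q^2 + 3 = 0
Q^2 = 147/3 = 49
Q* = 7
Min AC = 147/7 + 37 + 3*7
Min AC = 21 + 37 + 21 = 79

79


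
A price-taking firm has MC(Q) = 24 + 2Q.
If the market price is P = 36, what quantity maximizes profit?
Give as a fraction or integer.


In perfect competition, profit is maximized where P = MC.
36 = 24 + 2Q
12 = 2Q
Q* = 12/2 = 6

6


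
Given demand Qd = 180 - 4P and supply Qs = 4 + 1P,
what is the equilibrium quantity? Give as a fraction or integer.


First find equilibrium price:
180 - 4P = 4 + 1P
P* = 176/5 = 176/5
Then substitute into demand:
Q* = 180 - 4 * 176/5 = 196/5

196/5


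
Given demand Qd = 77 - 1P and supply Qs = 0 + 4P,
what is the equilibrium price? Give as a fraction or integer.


At equilibrium, Qd = Qs.
77 - 1P = 0 + 4P
77 - 0 = 1P + 4P
77 = 5P
P* = 77/5 = 77/5

77/5


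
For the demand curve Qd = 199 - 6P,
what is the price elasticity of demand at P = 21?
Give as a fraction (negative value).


dQ/dP = -6
At P = 21: Q = 199 - 6*21 = 73
E = (dQ/dP)(P/Q) = (-6)(21/73) = -126/73

-126/73


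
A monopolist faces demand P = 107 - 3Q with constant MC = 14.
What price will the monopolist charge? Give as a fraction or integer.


MR = 107 - 6Q
Set MR = MC: 107 - 6Q = 14
Q* = 31/2
Substitute into demand:
P* = 107 - 3*31/2 = 121/2

121/2


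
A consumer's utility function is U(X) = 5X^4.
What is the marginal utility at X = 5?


MU = dU/dX = 5*4*X^(4-1)
MU = 20*X^3
At X = 5:
MU = 20 * 5^3
MU = 20 * 125 = 2500

2500


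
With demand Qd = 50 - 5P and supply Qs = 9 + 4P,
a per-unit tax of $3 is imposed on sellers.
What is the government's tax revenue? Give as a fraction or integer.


With tax on sellers, new supply: Qs' = 9 + 4(P - 3)
= 4P - 3
New equilibrium quantity:
Q_new = 185/9
Tax revenue = tax * Q_new = 3 * 185/9 = 185/3

185/3


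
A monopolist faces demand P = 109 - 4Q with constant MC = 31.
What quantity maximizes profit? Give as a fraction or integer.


TR = P*Q = (109 - 4Q)Q = 109Q - 4Q^2
MR = dTR/dQ = 109 - 8Q
Set MR = MC:
109 - 8Q = 31
78 = 8Q
Q* = 78/8 = 39/4

39/4


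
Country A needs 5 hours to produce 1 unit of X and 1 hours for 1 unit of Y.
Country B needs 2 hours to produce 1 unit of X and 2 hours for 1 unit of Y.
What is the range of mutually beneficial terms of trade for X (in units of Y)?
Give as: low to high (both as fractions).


Opportunity cost of X for Country A = hours_X / hours_Y = 5/1 = 5 units of Y
Opportunity cost of X for Country B = hours_X / hours_Y = 2/2 = 1 units of Y
Terms of trade must be between the two opportunity costs.
Range: 1 to 5

1 to 5


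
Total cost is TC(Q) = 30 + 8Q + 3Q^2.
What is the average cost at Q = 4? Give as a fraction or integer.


TC(4) = 30 + 8*4 + 3*4^2
TC(4) = 30 + 32 + 48 = 110
AC = TC/Q = 110/4 = 55/2

55/2


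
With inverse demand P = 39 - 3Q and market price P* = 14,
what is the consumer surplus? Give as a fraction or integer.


Maximum willingness to pay (at Q=0): P_max = 39
Quantity demanded at P* = 14:
Q* = (39 - 14)/3 = 25/3
CS = (1/2) * Q* * (P_max - P*)
CS = (1/2) * 25/3 * (39 - 14)
CS = (1/2) * 25/3 * 25 = 625/6

625/6


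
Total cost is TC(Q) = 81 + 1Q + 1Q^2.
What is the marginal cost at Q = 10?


MC = dTC/dQ = 1 + 2*1*Q
At Q = 10:
MC = 1 + 2*10
MC = 1 + 20 = 21

21


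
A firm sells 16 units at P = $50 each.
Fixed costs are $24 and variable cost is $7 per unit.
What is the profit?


Total Revenue = P * Q = 50 * 16 = $800
Total Cost = FC + VC*Q = 24 + 7*16 = $136
Profit = TR - TC = 800 - 136 = $664

$664


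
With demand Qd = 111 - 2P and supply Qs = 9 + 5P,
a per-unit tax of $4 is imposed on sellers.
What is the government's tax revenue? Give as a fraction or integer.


With tax on sellers, new supply: Qs' = 9 + 5(P - 4)
= 5P - 11
New equilibrium quantity:
Q_new = 533/7
Tax revenue = tax * Q_new = 4 * 533/7 = 2132/7

2132/7


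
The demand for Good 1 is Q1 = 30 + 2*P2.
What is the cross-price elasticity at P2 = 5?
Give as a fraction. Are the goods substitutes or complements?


dQ1/dP2 = 2
At P2 = 5: Q1 = 30 + 2*5 = 40
Exy = (dQ1/dP2)(P2/Q1) = 2 * 5 / 40 = 1/4
Since Exy > 0, the goods are substitutes.

1/4 (substitutes)


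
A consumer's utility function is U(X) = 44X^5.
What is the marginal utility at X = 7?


MU = dU/dX = 44*5*X^(5-1)
MU = 220*X^4
At X = 7:
MU = 220 * 7^4
MU = 220 * 2401 = 528220

528220


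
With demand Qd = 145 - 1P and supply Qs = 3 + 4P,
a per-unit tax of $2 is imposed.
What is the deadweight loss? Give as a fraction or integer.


Pre-tax equilibrium quantity: Q* = 583/5
Post-tax equilibrium quantity: Q_tax = 115
Reduction in quantity: Q* - Q_tax = 8/5
DWL = (1/2) * tax * (Q* - Q_tax)
DWL = (1/2) * 2 * 8/5 = 8/5

8/5


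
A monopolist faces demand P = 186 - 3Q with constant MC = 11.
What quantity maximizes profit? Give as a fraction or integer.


TR = P*Q = (186 - 3Q)Q = 186Q - 3Q^2
MR = dTR/dQ = 186 - 6Q
Set MR = MC:
186 - 6Q = 11
175 = 6Q
Q* = 175/6 = 175/6

175/6


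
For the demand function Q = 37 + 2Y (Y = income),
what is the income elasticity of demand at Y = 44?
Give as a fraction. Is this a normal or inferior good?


dQ/dY = 2
At Y = 44: Q = 37 + 2*44 = 125
Ey = (dQ/dY)(Y/Q) = 2 * 44 / 125 = 88/125
Since Ey > 0, this is a normal good.

88/125 (normal good)


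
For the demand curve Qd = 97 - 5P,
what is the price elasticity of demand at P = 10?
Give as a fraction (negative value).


dQ/dP = -5
At P = 10: Q = 97 - 5*10 = 47
E = (dQ/dP)(P/Q) = (-5)(10/47) = -50/47

-50/47


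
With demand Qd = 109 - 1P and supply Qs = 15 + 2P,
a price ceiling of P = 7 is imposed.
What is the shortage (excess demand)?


At P = 7:
Qd = 109 - 1*7 = 102
Qs = 15 + 2*7 = 29
Shortage = Qd - Qs = 102 - 29 = 73

73


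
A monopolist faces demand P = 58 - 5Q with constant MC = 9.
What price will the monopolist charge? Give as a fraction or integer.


MR = 58 - 10Q
Set MR = MC: 58 - 10Q = 9
Q* = 49/10
Substitute into demand:
P* = 58 - 5*49/10 = 67/2

67/2


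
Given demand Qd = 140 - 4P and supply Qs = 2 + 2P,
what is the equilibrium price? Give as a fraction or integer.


At equilibrium, Qd = Qs.
140 - 4P = 2 + 2P
140 - 2 = 4P + 2P
138 = 6P
P* = 138/6 = 23

23


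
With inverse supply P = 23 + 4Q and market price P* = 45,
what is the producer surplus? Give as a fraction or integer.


Minimum supply price (at Q=0): P_min = 23
Quantity supplied at P* = 45:
Q* = (45 - 23)/4 = 11/2
PS = (1/2) * Q* * (P* - P_min)
PS = (1/2) * 11/2 * (45 - 23)
PS = (1/2) * 11/2 * 22 = 121/2

121/2


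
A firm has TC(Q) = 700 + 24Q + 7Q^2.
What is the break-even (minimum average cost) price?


AC(Q) = 700/Q + 24 + 7Q
To minimize: dAC/dQ = -700/Q^2 + 7 = 0
Q^2 = 700/7 = 100
Q* = 10
Min AC = 700/10 + 24 + 7*10
Min AC = 70 + 24 + 70 = 164

164


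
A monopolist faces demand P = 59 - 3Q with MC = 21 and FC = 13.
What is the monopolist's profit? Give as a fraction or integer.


MR = MC: 59 - 6Q = 21
Q* = 19/3
P* = 59 - 3*19/3 = 40
Profit = (P* - MC)*Q* - FC
= (40 - 21)*19/3 - 13
= 19*19/3 - 13
= 361/3 - 13 = 322/3

322/3


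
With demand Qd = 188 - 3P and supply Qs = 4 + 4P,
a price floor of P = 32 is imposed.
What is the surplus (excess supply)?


At P = 32:
Qd = 188 - 3*32 = 92
Qs = 4 + 4*32 = 132
Surplus = Qs - Qd = 132 - 92 = 40

40


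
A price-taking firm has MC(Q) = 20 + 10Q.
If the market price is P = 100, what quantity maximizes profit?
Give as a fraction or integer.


In perfect competition, profit is maximized where P = MC.
100 = 20 + 10Q
80 = 10Q
Q* = 80/10 = 8

8


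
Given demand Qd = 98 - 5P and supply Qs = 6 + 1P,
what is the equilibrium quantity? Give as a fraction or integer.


First find equilibrium price:
98 - 5P = 6 + 1P
P* = 92/6 = 46/3
Then substitute into demand:
Q* = 98 - 5 * 46/3 = 64/3

64/3


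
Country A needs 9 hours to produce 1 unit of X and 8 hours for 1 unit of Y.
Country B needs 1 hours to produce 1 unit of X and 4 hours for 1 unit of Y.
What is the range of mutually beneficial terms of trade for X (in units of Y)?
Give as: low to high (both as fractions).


Opportunity cost of X for Country A = hours_X / hours_Y = 9/8 = 9/8 units of Y
Opportunity cost of X for Country B = hours_X / hours_Y = 1/4 = 1/4 units of Y
Terms of trade must be between the two opportunity costs.
Range: 1/4 to 9/8

1/4 to 9/8


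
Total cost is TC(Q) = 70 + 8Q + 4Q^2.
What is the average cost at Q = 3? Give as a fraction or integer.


TC(3) = 70 + 8*3 + 4*3^2
TC(3) = 70 + 24 + 36 = 130
AC = TC/Q = 130/3 = 130/3

130/3


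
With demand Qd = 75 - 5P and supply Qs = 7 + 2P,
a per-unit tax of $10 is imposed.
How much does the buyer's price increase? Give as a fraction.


With a per-unit tax, the buyer's price increase depends on relative slopes.
Supply slope: d = 2, Demand slope: b = 5
Buyer's price increase = d * tax / (b + d)
= 2 * 10 / (5 + 2)
= 20 / 7 = 20/7

20/7


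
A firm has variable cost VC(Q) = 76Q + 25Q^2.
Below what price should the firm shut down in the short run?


AVC(Q) = VC(Q)/Q = 76 + 25Q
AVC is increasing in Q, so minimum AVC is at Q -> 0+.
Min AVC = 76
The firm should shut down if P < 76.

76


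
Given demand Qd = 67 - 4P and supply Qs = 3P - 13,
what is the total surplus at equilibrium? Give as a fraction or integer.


Find equilibrium: 67 - 4P = 3P - 13
67 + 13 = 7P
P* = 80/7 = 80/7
Q* = 3*80/7 - 13 = 149/7
Inverse demand: P = 67/4 - Q/4, so P_max = 67/4
Inverse supply: P = 13/3 + Q/3, so P_min = 13/3
CS = (1/2) * 149/7 * (67/4 - 80/7) = 22201/392
PS = (1/2) * 149/7 * (80/7 - 13/3) = 22201/294
TS = CS + PS = 22201/392 + 22201/294 = 22201/168

22201/168


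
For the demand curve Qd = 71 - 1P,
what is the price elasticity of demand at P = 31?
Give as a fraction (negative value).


dQ/dP = -1
At P = 31: Q = 71 - 1*31 = 40
E = (dQ/dP)(P/Q) = (-1)(31/40) = -31/40

-31/40


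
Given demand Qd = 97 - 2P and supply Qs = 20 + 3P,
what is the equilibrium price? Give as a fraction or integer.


At equilibrium, Qd = Qs.
97 - 2P = 20 + 3P
97 - 20 = 2P + 3P
77 = 5P
P* = 77/5 = 77/5

77/5


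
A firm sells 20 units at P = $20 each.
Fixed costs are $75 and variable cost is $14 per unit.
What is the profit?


Total Revenue = P * Q = 20 * 20 = $400
Total Cost = FC + VC*Q = 75 + 14*20 = $355
Profit = TR - TC = 400 - 355 = $45

$45


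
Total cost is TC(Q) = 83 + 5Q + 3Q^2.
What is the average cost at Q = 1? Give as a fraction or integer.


TC(1) = 83 + 5*1 + 3*1^2
TC(1) = 83 + 5 + 3 = 91
AC = TC/Q = 91/1 = 91

91


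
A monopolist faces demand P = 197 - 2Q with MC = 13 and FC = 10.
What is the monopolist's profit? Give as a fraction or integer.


MR = MC: 197 - 4Q = 13
Q* = 46
P* = 197 - 2*46 = 105
Profit = (P* - MC)*Q* - FC
= (105 - 13)*46 - 10
= 92*46 - 10
= 4232 - 10 = 4222

4222


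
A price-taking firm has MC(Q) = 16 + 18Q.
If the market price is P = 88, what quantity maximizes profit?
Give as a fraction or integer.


In perfect competition, profit is maximized where P = MC.
88 = 16 + 18Q
72 = 18Q
Q* = 72/18 = 4

4


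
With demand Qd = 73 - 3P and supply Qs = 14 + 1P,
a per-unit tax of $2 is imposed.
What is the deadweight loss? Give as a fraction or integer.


Pre-tax equilibrium quantity: Q* = 115/4
Post-tax equilibrium quantity: Q_tax = 109/4
Reduction in quantity: Q* - Q_tax = 3/2
DWL = (1/2) * tax * (Q* - Q_tax)
DWL = (1/2) * 2 * 3/2 = 3/2

3/2


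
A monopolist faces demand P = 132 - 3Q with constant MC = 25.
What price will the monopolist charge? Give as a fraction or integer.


MR = 132 - 6Q
Set MR = MC: 132 - 6Q = 25
Q* = 107/6
Substitute into demand:
P* = 132 - 3*107/6 = 157/2

157/2


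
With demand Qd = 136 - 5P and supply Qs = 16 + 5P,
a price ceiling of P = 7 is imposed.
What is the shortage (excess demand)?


At P = 7:
Qd = 136 - 5*7 = 101
Qs = 16 + 5*7 = 51
Shortage = Qd - Qs = 101 - 51 = 50

50


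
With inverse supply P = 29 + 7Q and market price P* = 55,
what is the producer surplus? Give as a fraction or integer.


Minimum supply price (at Q=0): P_min = 29
Quantity supplied at P* = 55:
Q* = (55 - 29)/7 = 26/7
PS = (1/2) * Q* * (P* - P_min)
PS = (1/2) * 26/7 * (55 - 29)
PS = (1/2) * 26/7 * 26 = 338/7

338/7


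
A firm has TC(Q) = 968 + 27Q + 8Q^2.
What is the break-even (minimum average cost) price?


AC(Q) = 968/Q + 27 + 8Q
To minimize: dAC/dQ = -968/Q^2 + 8 = 0
Q^2 = 968/8 = 121
Q* = 11
Min AC = 968/11 + 27 + 8*11
Min AC = 88 + 27 + 88 = 203

203


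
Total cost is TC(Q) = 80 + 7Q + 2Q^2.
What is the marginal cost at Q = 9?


MC = dTC/dQ = 7 + 2*2*Q
At Q = 9:
MC = 7 + 4*9
MC = 7 + 36 = 43

43


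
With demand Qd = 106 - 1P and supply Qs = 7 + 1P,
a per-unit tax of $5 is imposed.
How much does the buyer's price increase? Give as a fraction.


With a per-unit tax, the buyer's price increase depends on relative slopes.
Supply slope: d = 1, Demand slope: b = 1
Buyer's price increase = d * tax / (b + d)
= 1 * 5 / (1 + 1)
= 5 / 2 = 5/2

5/2


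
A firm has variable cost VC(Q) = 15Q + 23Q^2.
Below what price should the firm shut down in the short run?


AVC(Q) = VC(Q)/Q = 15 + 23Q
AVC is increasing in Q, so minimum AVC is at Q -> 0+.
Min AVC = 15
The firm should shut down if P < 15.

15


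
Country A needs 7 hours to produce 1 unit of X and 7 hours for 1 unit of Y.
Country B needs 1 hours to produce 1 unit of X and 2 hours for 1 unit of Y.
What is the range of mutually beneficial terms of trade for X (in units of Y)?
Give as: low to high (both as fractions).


Opportunity cost of X for Country A = hours_X / hours_Y = 7/7 = 1 units of Y
Opportunity cost of X for Country B = hours_X / hours_Y = 1/2 = 1/2 units of Y
Terms of trade must be between the two opportunity costs.
Range: 1/2 to 1

1/2 to 1


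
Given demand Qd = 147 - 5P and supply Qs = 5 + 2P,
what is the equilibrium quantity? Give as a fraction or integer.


First find equilibrium price:
147 - 5P = 5 + 2P
P* = 142/7 = 142/7
Then substitute into demand:
Q* = 147 - 5 * 142/7 = 319/7

319/7


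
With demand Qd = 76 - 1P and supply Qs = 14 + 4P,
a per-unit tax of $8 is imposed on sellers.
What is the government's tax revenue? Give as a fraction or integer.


With tax on sellers, new supply: Qs' = 14 + 4(P - 8)
= 4P - 18
New equilibrium quantity:
Q_new = 286/5
Tax revenue = tax * Q_new = 8 * 286/5 = 2288/5

2288/5


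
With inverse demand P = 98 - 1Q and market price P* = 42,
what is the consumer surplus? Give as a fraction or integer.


Maximum willingness to pay (at Q=0): P_max = 98
Quantity demanded at P* = 42:
Q* = (98 - 42)/1 = 56
CS = (1/2) * Q* * (P_max - P*)
CS = (1/2) * 56 * (98 - 42)
CS = (1/2) * 56 * 56 = 1568

1568


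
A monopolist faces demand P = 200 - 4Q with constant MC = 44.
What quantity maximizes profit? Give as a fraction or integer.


TR = P*Q = (200 - 4Q)Q = 200Q - 4Q^2
MR = dTR/dQ = 200 - 8Q
Set MR = MC:
200 - 8Q = 44
156 = 8Q
Q* = 156/8 = 39/2

39/2


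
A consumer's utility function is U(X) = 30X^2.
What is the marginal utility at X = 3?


MU = dU/dX = 30*2*X^(2-1)
MU = 60*X^1
At X = 3:
MU = 60 * 3^1
MU = 60 * 3 = 180

180


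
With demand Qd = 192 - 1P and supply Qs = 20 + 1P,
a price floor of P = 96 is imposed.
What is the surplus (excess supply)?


At P = 96:
Qd = 192 - 1*96 = 96
Qs = 20 + 1*96 = 116
Surplus = Qs - Qd = 116 - 96 = 20

20


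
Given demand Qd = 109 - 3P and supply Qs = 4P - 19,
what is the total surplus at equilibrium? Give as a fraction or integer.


Find equilibrium: 109 - 3P = 4P - 19
109 + 19 = 7P
P* = 128/7 = 128/7
Q* = 4*128/7 - 19 = 379/7
Inverse demand: P = 109/3 - Q/3, so P_max = 109/3
Inverse supply: P = 19/4 + Q/4, so P_min = 19/4
CS = (1/2) * 379/7 * (109/3 - 128/7) = 143641/294
PS = (1/2) * 379/7 * (128/7 - 19/4) = 143641/392
TS = CS + PS = 143641/294 + 143641/392 = 143641/168

143641/168


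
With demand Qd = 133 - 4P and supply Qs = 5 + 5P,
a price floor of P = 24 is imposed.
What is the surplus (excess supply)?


At P = 24:
Qd = 133 - 4*24 = 37
Qs = 5 + 5*24 = 125
Surplus = Qs - Qd = 125 - 37 = 88

88


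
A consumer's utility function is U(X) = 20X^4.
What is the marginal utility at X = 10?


MU = dU/dX = 20*4*X^(4-1)
MU = 80*X^3
At X = 10:
MU = 80 * 10^3
MU = 80 * 1000 = 80000

80000


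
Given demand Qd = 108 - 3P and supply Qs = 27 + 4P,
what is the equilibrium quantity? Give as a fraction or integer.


First find equilibrium price:
108 - 3P = 27 + 4P
P* = 81/7 = 81/7
Then substitute into demand:
Q* = 108 - 3 * 81/7 = 513/7

513/7


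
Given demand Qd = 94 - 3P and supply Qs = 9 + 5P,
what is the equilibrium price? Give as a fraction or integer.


At equilibrium, Qd = Qs.
94 - 3P = 9 + 5P
94 - 9 = 3P + 5P
85 = 8P
P* = 85/8 = 85/8

85/8


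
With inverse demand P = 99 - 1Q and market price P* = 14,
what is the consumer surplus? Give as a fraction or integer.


Maximum willingness to pay (at Q=0): P_max = 99
Quantity demanded at P* = 14:
Q* = (99 - 14)/1 = 85
CS = (1/2) * Q* * (P_max - P*)
CS = (1/2) * 85 * (99 - 14)
CS = (1/2) * 85 * 85 = 7225/2

7225/2


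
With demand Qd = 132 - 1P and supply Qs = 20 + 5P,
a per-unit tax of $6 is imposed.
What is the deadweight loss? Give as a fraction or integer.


Pre-tax equilibrium quantity: Q* = 340/3
Post-tax equilibrium quantity: Q_tax = 325/3
Reduction in quantity: Q* - Q_tax = 5
DWL = (1/2) * tax * (Q* - Q_tax)
DWL = (1/2) * 6 * 5 = 15

15


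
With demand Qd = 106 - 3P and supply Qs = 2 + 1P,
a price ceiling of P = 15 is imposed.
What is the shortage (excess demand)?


At P = 15:
Qd = 106 - 3*15 = 61
Qs = 2 + 1*15 = 17
Shortage = Qd - Qs = 61 - 17 = 44

44


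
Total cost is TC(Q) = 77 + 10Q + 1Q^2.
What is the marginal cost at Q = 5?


MC = dTC/dQ = 10 + 2*1*Q
At Q = 5:
MC = 10 + 2*5
MC = 10 + 10 = 20

20


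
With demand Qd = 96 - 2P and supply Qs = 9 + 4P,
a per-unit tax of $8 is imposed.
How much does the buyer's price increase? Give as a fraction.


With a per-unit tax, the buyer's price increase depends on relative slopes.
Supply slope: d = 4, Demand slope: b = 2
Buyer's price increase = d * tax / (b + d)
= 4 * 8 / (2 + 4)
= 32 / 6 = 16/3

16/3
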